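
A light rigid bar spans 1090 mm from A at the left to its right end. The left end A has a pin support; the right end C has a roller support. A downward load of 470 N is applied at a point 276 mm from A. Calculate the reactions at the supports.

A_x = 0, A_y = 351.0 N, C_y = 119.0 N

Taking moments about A: C_y·1090 − 470·276 = 0 → C_y = 129720/1090 = 119.009 ≈ 119.0 N.
ΣF_y = 0: A_y + 119.009 − 470 = 0 → A_y = 351.0 N.
ΣF_x = 0: no horizontal applied forces, so A_x = 0.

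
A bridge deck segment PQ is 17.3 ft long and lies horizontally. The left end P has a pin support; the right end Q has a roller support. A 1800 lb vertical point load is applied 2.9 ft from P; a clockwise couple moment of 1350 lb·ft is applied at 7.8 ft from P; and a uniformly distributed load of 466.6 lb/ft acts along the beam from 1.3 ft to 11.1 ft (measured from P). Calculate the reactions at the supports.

Resultant of the distributed load: 466.6 × 9.8 = 4572.68 lb at 6.2 ft from P.
ΣM about P: Q_y·17.3 − 1800·2.9 − 1350 − (466.6·9.8)·6.2 = 0 → Q_y = 34920.616/17.3 = 2018.53 ≈ 2019 lb.
ΣF_y = 0: P_y + 2018.53 − 1800 − 466.6·9.8 = 0 → P_y = 4354 lb.
ΣF_x = 0: no horizontal applied forces, so P_x = 0.

P_x = 0, P_y = 4354 lb, Q_y = 2019 lb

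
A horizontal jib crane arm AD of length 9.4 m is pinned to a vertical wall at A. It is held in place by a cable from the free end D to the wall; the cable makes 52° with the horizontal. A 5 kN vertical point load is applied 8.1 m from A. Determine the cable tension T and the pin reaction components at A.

T = 5.468 kN, A_x = 3.366 kN, A_y = 0.6915 kN

ΣM about A: T·sin52°·9.4 − 5·8.1 = 0 → T = 40.5/(9.4·0.788011) = 5.46758 ≈ 5.468 kN.
ΣF_x = 0: A_x − T·cos52° = 0 → A_x = 5.46758 × 0.615661 = 3.366 kN.
ΣF_y = 0: A_y + T·sin52° − 5 = 0 → A_y = 5 − 5.46758 × 0.788011 = 0.6915 kN.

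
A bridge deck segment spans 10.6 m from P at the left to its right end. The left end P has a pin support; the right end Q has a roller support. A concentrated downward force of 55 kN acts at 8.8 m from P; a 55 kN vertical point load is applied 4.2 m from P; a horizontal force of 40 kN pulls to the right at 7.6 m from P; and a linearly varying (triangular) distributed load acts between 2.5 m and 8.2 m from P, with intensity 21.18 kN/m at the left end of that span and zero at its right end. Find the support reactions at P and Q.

P_x = -40.00 kN, P_y = 77.85 kN, Q_y = 92.51 kN

Resultant of the triangular load: ½ × 21.18 × 5.7 = 60.363 kN, acting at 4.4 m from P (one-third of the span from the peak).
ΣM about P: Q_y·10.6 − 55·8.8 − 55·4.2 − (½·21.18·5.7)·4.4 = 0 → Q_y = 980.5972/10.6 = 92.5092 ≈ 92.51 kN.
ΣF_y = 0: P_y + 92.5092 − 55 − 55 − ½·21.18·5.7 = 0 → P_y = 77.85 kN.
ΣF_x = 0: P_x + 40 = 0 → P_x = -40.00 kN.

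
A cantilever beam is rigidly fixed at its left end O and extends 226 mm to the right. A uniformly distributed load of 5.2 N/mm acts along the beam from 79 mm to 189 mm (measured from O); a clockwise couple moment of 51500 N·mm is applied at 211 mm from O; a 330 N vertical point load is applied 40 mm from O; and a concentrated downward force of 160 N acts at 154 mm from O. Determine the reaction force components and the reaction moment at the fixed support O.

O_x = 0, O_y = 1062 N, M_O = 166000 N·mm

Resultant of the distributed load: 5.2 × 110 = 572 N at 134 mm from O.
ΣF_x = 0: O_x = 0.
ΣF_y = 0: O_y − 5.2·110 − 330 − 160 = 0 → O_y = 1062 N.
ΣM about O: M_O − (5.2·110)·134 − 51500 − 330·40 − 160·154 = 0 → M_O = 166000 N·mm.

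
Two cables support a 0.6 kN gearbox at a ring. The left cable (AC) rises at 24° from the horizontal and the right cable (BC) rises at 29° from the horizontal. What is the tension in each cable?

T_AC = 0.6571 kN, T_BC = 0.6863 kN

ΣF_x = 0: −T_AC·cos24° + T_BC·cos29° = 0 → T_BC = 1.04451·T_AC.
ΣF_y = 0: T_AC·sin24° + T_BC·sin29° = 0.6.
Substitute: T_AC·(0.406737 + 1.04451·0.48481) = 0.6 → T_AC = 0.657084 ≈ 0.6571 kN.
Then T_BC = 1.04451 × 0.657084 = 0.6863 kN.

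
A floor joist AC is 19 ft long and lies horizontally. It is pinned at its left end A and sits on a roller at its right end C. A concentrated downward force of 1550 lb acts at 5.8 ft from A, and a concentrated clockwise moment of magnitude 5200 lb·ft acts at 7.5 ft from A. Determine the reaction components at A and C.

Moments about A: C_y·19 − 1550·5.8 − 5200 = 0 → C_y = 14190/19 = 746.842 ≈ 746.8 lb.
ΣF_y = 0: A_y + 746.842 − 1550 = 0 → A_y = 803.2 lb.
ΣF_x = 0: no horizontal applied forces, so A_x = 0.

A_x = 0, A_y = 803.2 lb, C_y = 746.8 lb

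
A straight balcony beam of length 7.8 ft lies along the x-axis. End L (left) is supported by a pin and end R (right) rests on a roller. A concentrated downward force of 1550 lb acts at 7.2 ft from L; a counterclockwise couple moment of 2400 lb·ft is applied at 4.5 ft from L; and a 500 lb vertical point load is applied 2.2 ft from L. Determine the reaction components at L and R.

L_x = 0, L_y = 785.9 lb, R_y = 1264 lb

Moments about L: R_y·7.8 − 1550·7.2 + 2400 − 500·2.2 = 0 → R_y = 9860/7.8 = 1264.1 ≈ 1264 lb.
ΣF_y = 0: L_y + 1264.1 − 1550 − 500 = 0 → L_y = 785.9 lb.
ΣF_x = 0: no horizontal applied forces, so L_x = 0.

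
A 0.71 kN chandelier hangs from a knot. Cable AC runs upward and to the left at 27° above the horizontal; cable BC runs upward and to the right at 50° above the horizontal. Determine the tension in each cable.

T_AC = 0.4684 kN, T_BC = 0.6493 kN

ΣF_x = 0: −T_AC·cos27° + T_BC·cos50° = 0 → T_BC = 1.38616·T_AC.
ΣF_y = 0: T_AC·sin27° + T_BC·sin50° = 0.71.
Substitute: T_AC·(0.45399 + 1.38616·0.766044) = 0.71 → T_AC = 0.468384 ≈ 0.4684 kN.
Then T_BC = 1.38616 × 0.468384 = 0.6493 kN.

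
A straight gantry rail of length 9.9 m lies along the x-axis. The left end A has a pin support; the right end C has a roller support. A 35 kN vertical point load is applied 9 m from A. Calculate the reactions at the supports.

Taking moments about A: C_y·9.9 − 35·9 = 0 → C_y = 315/9.9 = 31.8182 ≈ 31.82 kN.
ΣF_y = 0: A_y + 31.8182 − 35 = 0 → A_y = 3.182 kN.
ΣF_x = 0: no horizontal applied forces, so A_x = 0.

A_x = 0, A_y = 3.182 kN, C_y = 31.82 kN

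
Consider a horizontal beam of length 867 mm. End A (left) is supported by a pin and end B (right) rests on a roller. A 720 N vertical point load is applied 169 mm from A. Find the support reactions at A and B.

Taking moments about A: B_y·867 − 720·169 = 0 → B_y = 121680/867 = 140.346 ≈ 140.3 N.
ΣF_y = 0: A_y + 140.346 − 720 = 0 → A_y = 579.7 N.
ΣF_x = 0: no horizontal applied forces, so A_x = 0.

A_x = 0, A_y = 579.7 N, B_y = 140.3 N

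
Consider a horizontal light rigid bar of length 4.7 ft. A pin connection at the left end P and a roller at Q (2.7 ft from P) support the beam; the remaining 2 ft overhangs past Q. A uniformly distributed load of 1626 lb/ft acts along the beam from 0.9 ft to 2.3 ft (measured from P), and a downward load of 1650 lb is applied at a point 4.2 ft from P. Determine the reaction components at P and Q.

P_x = 0, P_y = 10.76 lb, Q_y = 3916 lb

Resultant of the distributed load: 1626 × 1.4 = 2276.4 lb at 1.6 ft from P.
Taking moments about P: Q_y·2.7 − (1626·1.4)·1.6 − 1650·4.2 = 0 → Q_y = 10572.24/2.7 = 3915.64 ≈ 3916 lb.
ΣF_y = 0: P_y + 3915.64 − 1626·1.4 − 1650 = 0 → P_y = 10.76 lb.
ΣF_x = 0: no horizontal applied forces, so P_x = 0.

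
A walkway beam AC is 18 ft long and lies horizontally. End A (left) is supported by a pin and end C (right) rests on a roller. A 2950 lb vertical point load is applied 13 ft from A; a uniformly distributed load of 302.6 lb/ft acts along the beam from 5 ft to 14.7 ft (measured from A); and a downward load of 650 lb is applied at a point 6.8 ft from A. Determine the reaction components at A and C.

A_x = 0, A_y = 2553 lb, C_y = 3982 lb

Resultant of the distributed load: 302.6 × 9.7 = 2935.22 lb at 9.85 ft from A.
ΣM about A: C_y·18 − 2950·13 − (302.6·9.7)·9.85 − 650·6.8 = 0 → C_y = 71681.917/18 = 3982.33 ≈ 3982 lb.
ΣF_y = 0: A_y + 3982.33 − 2950 − 302.6·9.7 − 650 = 0 → A_y = 2553 lb.
ΣF_x = 0: no horizontal applied forces, so A_x = 0.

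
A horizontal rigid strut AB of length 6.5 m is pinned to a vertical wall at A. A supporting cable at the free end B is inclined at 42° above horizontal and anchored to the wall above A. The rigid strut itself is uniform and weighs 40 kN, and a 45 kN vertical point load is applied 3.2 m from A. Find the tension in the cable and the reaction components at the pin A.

T = 63.00 kN, A_x = 46.82 kN, A_y = 42.85 kN

ΣM about A: T·sin42°·6.5 − 40·3.25 − 45·3.2 = 0 → T = 274/(6.5·0.669131) = 62.9979 ≈ 63.00 kN.
ΣF_x = 0: A_x − T·cos42° = 0 → A_x = 62.9979 × 0.743145 = 46.82 kN.
ΣF_y = 0: A_y + T·sin42° − 40 − 45 = 0 → A_y = 85 − 62.9979 × 0.669131 = 42.85 kN.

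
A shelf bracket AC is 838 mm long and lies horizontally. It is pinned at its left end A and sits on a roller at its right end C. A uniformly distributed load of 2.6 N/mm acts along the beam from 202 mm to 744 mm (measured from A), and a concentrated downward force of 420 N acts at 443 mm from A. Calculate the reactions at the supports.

A_x = 0, A_y = 811.8 N, C_y = 1017 N

Resultant of the distributed load: 2.6 × 542 = 1409.2 N at 473 mm from A.
Moments about A: C_y·838 − (2.6·542)·473 − 420·443 = 0 → C_y = 852611.6/838 = 1017.44 ≈ 1017 N.
ΣF_y = 0: A_y + 1017.44 − 2.6·542 − 420 = 0 → A_y = 811.8 N.
ΣF_x = 0: no horizontal applied forces, so A_x = 0.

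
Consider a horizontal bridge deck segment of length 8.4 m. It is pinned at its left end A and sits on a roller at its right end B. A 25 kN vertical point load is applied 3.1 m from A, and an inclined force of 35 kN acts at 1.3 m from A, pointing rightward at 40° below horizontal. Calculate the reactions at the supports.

A_x = -26.81 kN, A_y = 34.79 kN, B_y = 12.71 kN

ΣM about A: B_y·8.4 − 25·3.1 − 35·sin40°·1.3 = 0 → B_y = 106.747/8.4 = 12.708 ≈ 12.71 kN.
ΣF_y = 0: A_y + 12.708 − 25 − 35·sin40° = 0 → A_y = 34.79 kN.
ΣF_x = 0: A_x + 35·cos40° = 0 → A_x = -26.81 kN.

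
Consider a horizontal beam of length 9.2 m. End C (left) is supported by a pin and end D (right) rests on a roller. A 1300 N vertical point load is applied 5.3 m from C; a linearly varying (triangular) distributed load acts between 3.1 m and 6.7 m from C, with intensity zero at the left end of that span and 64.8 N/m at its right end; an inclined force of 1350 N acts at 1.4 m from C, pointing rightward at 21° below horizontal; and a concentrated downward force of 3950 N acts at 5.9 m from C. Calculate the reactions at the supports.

Resultant of the triangular load: ½ × 64.8 × 3.6 = 116.64 N, acting at 5.5 m from C (one-third of the span from the peak).
Moments about C: D_y·9.2 − 1300·5.3 − (½·64.8·3.6)·5.5 − 1350·sin21°·1.4 − 3950·5.9 = 0 → D_y = 31513.8/9.2 = 3425.41 ≈ 3425 N.
ΣF_y = 0: C_y + 3425.41 − 1300 − ½·64.8·3.6 − 1350·sin21° − 3950 = 0 → C_y = 2425 N.
ΣF_x = 0: C_x + 1350·cos21° = 0 → C_x = -1260 N.

C_x = -1260 N, C_y = 2425 N, D_y = 3425 N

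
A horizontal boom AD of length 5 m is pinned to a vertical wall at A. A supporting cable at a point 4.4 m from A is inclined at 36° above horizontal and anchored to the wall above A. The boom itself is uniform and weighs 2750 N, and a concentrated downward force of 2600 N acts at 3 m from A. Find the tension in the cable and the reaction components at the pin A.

T = 5674 N, A_x = 4591 N, A_y = 2015 N

ΣM about A: T·sin36°·4.4 − 2750·2.5 − 2600·3 = 0 → T = 14675/(4.4·0.587785) = 5674.23 ≈ 5674 N.
ΣF_x = 0: A_x − T·cos36° = 0 → A_x = 5674.23 × 0.809017 = 4591 N.
ΣF_y = 0: A_y + T·sin36° − 2750 − 2600 = 0 → A_y = 5350 − 5674.23 × 0.587785 = 2015 N.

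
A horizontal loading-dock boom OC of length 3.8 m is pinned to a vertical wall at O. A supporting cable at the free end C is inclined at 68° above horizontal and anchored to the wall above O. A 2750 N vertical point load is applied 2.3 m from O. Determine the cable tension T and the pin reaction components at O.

T = 1795 N, O_x = 672.5 N, O_y = 1086 N

ΣM about O: T·sin68°·3.8 − 2750·2.3 = 0 → T = 6325/(3.8·0.927184) = 1795.19 ≈ 1795 N.
ΣF_x = 0: O_x − T·cos68° = 0 → O_x = 1795.19 × 0.374607 = 672.5 N.
ΣF_y = 0: O_y + T·sin68° − 2750 = 0 → O_y = 2750 − 1795.19 × 0.927184 = 1086 N.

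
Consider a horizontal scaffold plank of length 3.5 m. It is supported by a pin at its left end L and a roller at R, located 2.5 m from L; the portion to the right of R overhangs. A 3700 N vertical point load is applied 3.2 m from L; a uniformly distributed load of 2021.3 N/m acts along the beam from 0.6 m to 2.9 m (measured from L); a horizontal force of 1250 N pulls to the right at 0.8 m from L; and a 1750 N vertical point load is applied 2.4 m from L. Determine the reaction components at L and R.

Resultant of the distributed load: 2021.3 × 2.3 = 4648.99 N at 1.75 m from L.
ΣM about L: R_y·2.5 − 3700·3.2 − (2021.3·2.3)·1.75 − 1750·2.4 = 0 → R_y = 24175.7325/2.5 = 9670.29 ≈ 9670 N.
ΣF_y = 0: L_y + 9670.29 − 3700 − 2021.3·2.3 − 1750 = 0 → L_y = 428.7 N.
ΣF_x = 0: L_x + 1250 = 0 → L_x = -1250 N.

L_x = -1250 N, L_y = 428.7 N, R_y = 9670 N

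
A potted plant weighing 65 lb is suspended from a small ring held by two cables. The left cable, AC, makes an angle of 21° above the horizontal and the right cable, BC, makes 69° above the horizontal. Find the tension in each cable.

ΣF_x = 0: −T_AC·cos21° + T_BC·cos69° = 0 → T_BC = 2.60509·T_AC.
ΣF_y = 0: T_AC·sin21° + T_BC·sin69° = 65.
Substitute: T_AC·(0.358368 + 2.60509·0.93358) = 65 → T_AC = 23.2939 ≈ 23.29 lb.
Then T_BC = 2.60509 × 23.2939 = 60.68 lb.

T_AC = 23.29 lb, T_BC = 60.68 lb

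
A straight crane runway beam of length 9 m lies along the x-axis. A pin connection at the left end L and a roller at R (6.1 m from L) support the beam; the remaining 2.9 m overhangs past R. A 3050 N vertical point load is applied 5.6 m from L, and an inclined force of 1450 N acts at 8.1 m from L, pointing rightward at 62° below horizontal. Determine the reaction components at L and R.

ΣM about L: R_y·6.1 − 3050·5.6 − 1450·sin62°·8.1 = 0 → R_y = 27450.2/6.1 = 4500.03 ≈ 4500 N.
ΣF_y = 0: L_y + 4500.03 − 3050 − 1450·sin62° = 0 → L_y = -169.8 N.
ΣF_x = 0: L_x + 1450·cos62° = 0 → L_x = -680.7 N.

L_x = -680.7 N, L_y = -169.8 N, R_y = 4500 N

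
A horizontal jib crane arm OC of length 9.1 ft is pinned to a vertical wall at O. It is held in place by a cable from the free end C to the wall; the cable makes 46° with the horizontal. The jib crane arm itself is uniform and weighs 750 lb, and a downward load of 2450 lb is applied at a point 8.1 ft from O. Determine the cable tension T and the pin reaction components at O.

T = 3553 lb, O_x = 2468 lb, O_y = 644.2 lb

ΣM about O: T·sin46°·9.1 − 750·4.55 − 2450·8.1 = 0 → T = 23257.5/(9.1·0.71934) = 3552.94 ≈ 3553 lb.
ΣF_x = 0: O_x − T·cos46° = 0 → O_x = 3552.94 × 0.694658 = 2468 lb.
ΣF_y = 0: O_y + T·sin46° − 750 − 2450 = 0 → O_y = 3200 − 3552.94 × 0.71934 = 644.2 lb.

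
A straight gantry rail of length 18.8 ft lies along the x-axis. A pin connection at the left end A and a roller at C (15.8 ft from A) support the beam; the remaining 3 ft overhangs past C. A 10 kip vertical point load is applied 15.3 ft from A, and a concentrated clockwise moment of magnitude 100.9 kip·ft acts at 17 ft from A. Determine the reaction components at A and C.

A_x = 0, A_y = -6.070 kip, C_y = 16.07 kip

Moments about A: C_y·15.8 − 10·15.3 − 100.9 = 0 → C_y = 253.9/15.8 = 16.0696 ≈ 16.07 kip.
ΣF_y = 0: A_y + 16.0696 − 10 = 0 → A_y = -6.070 kip.
ΣF_x = 0: no horizontal applied forces, so A_x = 0.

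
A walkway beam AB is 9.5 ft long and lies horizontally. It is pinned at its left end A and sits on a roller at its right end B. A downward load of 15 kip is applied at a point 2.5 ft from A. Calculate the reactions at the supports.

ΣM about A: B_y·9.5 − 15·2.5 = 0 → B_y = 37.5/9.5 = 3.94737 ≈ 3.947 kip.
ΣF_y = 0: A_y + 3.94737 − 15 = 0 → A_y = 11.05 kip.
ΣF_x = 0: no horizontal applied forces, so A_x = 0.

A_x = 0, A_y = 11.05 kip, B_y = 3.947 kip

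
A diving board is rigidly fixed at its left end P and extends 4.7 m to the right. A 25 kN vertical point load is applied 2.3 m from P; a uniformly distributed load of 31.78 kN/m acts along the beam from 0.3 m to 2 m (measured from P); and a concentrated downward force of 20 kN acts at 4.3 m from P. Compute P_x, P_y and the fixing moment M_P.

P_x = 0, P_y = 99.03 kN, M_P = 205.6 kN·m

Resultant of the distributed load: 31.78 × 1.7 = 54.026 kN at 1.15 m from P.
ΣF_x = 0: P_x = 0.
ΣF_y = 0: P_y − 25 − 31.78·1.7 − 20 = 0 → P_y = 99.03 kN.
ΣM about P: M_P − 25·2.3 − (31.78·1.7)·1.15 − 20·4.3 = 0 → M_P = 205.6 kN·m.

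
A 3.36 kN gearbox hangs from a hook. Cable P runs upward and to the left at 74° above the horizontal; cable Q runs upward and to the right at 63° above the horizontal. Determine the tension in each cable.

ΣF_x = 0: −T_P·cos74° + T_Q·cos63° = 0 → T_Q = 0.607143·T_P.
ΣF_y = 0: T_P·sin74° + T_Q·sin63° = 3.36.
Substitute: T_P·(0.961262 + 0.607143·0.891007) = 3.36 → T_P = 2.23667 ≈ 2.237 kN.
Then T_Q = 0.607143 × 2.23667 = 1.358 kN.

T_P = 2.237 kN, T_Q = 1.358 kN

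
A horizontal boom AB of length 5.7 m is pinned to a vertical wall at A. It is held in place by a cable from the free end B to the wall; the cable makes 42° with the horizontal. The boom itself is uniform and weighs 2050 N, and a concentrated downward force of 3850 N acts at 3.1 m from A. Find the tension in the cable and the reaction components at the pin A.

T = 4661 N, A_x = 3464 N, A_y = 2781 N

ΣM about A: T·sin42°·5.7 − 2050·2.85 − 3850·3.1 = 0 → T = 17777.5/(5.7·0.669131) = 4661.06 ≈ 4661 N.
ΣF_x = 0: A_x − T·cos42° = 0 → A_x = 4661.06 × 0.743145 = 3464 N.
ΣF_y = 0: A_y + T·sin42° − 2050 − 3850 = 0 → A_y = 5900 − 4661.06 × 0.669131 = 2781 N.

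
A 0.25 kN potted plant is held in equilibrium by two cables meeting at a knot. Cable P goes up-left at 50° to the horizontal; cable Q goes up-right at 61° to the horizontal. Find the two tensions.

T_P = 0.1298 kN, T_Q = 0.1721 kN

ΣF_x = 0: −T_P·cos50° + T_Q·cos61° = 0 → T_Q = 1.32586·T_P.
ΣF_y = 0: T_P·sin50° + T_Q·sin61° = 0.25.
Substitute: T_P·(0.766044 + 1.32586·0.87462) = 0.25 → T_P = 0.129825 ≈ 0.1298 kN.
Then T_Q = 1.32586 × 0.129825 = 0.1721 kN.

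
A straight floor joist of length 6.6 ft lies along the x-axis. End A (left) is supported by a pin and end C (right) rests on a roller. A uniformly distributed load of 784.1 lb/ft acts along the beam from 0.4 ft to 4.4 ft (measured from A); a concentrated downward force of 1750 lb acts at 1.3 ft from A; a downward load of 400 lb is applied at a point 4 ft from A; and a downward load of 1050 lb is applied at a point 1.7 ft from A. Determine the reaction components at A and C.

A_x = 0, A_y = 4338 lb, C_y = 1998 lb

Resultant of the distributed load: 784.1 × 4 = 3136.4 lb at 2.4 ft from A.
Taking moments about A: C_y·6.6 − (784.1·4)·2.4 − 1750·1.3 − 400·4 − 1050·1.7 = 0 → C_y = 13187.36/6.6 = 1998.08 ≈ 1998 lb.
ΣF_y = 0: A_y + 1998.08 − 784.1·4 − 1750 − 400 − 1050 = 0 → A_y = 4338 lb.
ΣF_x = 0: no horizontal applied forces, so A_x = 0.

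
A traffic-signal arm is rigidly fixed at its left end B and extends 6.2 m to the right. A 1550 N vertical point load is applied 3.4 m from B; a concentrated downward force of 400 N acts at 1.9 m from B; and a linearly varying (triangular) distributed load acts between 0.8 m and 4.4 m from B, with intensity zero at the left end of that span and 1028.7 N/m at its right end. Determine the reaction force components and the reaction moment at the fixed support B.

Resultant of the triangular load: ½ × 1028.7 × 3.6 = 1851.66 N, acting at 3.2 m from B (one-third of the span from the peak).
ΣF_x = 0: B_x = 0.
ΣF_y = 0: B_y − 1550 − 400 − ½·1028.7·3.6 = 0 → B_y = 3802 N.
ΣM about B: M_B − 1550·3.4 − 400·1.9 − (½·1028.7·3.6)·3.2 = 0 → M_B = 11960 N·m.

B_x = 0, B_y = 3802 N, M_B = 11960 N·m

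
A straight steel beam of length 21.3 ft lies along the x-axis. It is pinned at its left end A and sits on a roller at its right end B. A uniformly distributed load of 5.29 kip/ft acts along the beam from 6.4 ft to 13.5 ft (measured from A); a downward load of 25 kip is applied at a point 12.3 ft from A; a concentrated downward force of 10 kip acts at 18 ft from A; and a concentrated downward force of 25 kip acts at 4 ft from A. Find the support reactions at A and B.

A_x = 0, A_y = 52.43 kip, B_y = 45.13 kip

Resultant of the distributed load: 5.29 × 7.1 = 37.559 kip at 9.95 ft from A.
Taking moments about A: B_y·21.3 − (5.29·7.1)·9.95 − 25·12.3 − 10·18 − 25·4 = 0 → B_y = 961.21205/21.3 = 45.1273 ≈ 45.13 kip.
ΣF_y = 0: A_y + 45.1273 − 5.29·7.1 − 25 − 10 − 25 = 0 → A_y = 52.43 kip.
ΣF_x = 0: no horizontal applied forces, so A_x = 0.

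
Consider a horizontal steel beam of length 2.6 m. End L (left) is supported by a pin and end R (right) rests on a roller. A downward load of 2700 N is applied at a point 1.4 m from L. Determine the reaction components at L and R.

Taking moments about L: R_y·2.6 − 2700·1.4 = 0 → R_y = 3780/2.6 = 1453.85 ≈ 1454 N.
ΣF_y = 0: L_y + 1453.85 − 2700 = 0 → L_y = 1246 N.
ΣF_x = 0: no horizontal applied forces, so L_x = 0.

L_x = 0, L_y = 1246 N, R_y = 1454 N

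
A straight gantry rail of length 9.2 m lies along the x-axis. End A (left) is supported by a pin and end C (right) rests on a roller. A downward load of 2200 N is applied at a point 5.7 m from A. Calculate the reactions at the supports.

A_x = 0, A_y = 837.0 N, C_y = 1363 N

Moments about A: C_y·9.2 − 2200·5.7 = 0 → C_y = 12540/9.2 = 1363.04 ≈ 1363 N.
ΣF_y = 0: A_y + 1363.04 − 2200 = 0 → A_y = 837.0 N.
ΣF_x = 0: no horizontal applied forces, so A_x = 0.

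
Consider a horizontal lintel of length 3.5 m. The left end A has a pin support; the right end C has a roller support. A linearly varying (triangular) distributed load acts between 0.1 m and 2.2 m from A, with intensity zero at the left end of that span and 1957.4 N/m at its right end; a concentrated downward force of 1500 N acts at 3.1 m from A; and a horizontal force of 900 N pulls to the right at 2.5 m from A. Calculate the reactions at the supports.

Resultant of the triangular load: ½ × 1957.4 × 2.1 = 2055.27 N, acting at 1.5 m from A (one-third of the span from the peak).
ΣM about A: C_y·3.5 − (½·1957.4·2.1)·1.5 − 1500·3.1 = 0 → C_y = 7732.905/3.5 = 2209.4 ≈ 2209 N.
ΣF_y = 0: A_y + 2209.4 − ½·1957.4·2.1 − 1500 = 0 → A_y = 1346 N.
ΣF_x = 0: A_x + 900 = 0 → A_x = -900.0 N.

A_x = -900.0 N, A_y = 1346 N, C_y = 2209 N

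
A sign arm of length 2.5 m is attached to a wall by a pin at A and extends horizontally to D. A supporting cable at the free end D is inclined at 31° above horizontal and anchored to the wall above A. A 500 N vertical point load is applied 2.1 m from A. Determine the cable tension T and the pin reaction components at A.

T = 815.5 N, A_x = 699.0 N, A_y = 80.00 N

ΣM about A: T·sin31°·2.5 − 500·2.1 = 0 → T = 1050/(2.5·0.515038) = 815.474 ≈ 815.5 N.
ΣF_x = 0: A_x − T·cos31° = 0 → A_x = 815.474 × 0.857167 = 699.0 N.
ΣF_y = 0: A_y + T·sin31° − 500 = 0 → A_y = 500 − 815.474 × 0.515038 = 80.00 N.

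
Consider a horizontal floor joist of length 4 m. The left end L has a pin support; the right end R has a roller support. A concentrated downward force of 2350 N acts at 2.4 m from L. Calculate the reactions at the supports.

Taking moments about L: R_y·4 − 2350·2.4 = 0 → R_y = 5640/4 = 1410 N.
ΣF_y = 0: L_y + 1410 − 2350 = 0 → L_y = 940.0 N.
ΣF_x = 0: no horizontal applied forces, so L_x = 0.

L_x = 0, L_y = 940.0 N, R_y = 1410 N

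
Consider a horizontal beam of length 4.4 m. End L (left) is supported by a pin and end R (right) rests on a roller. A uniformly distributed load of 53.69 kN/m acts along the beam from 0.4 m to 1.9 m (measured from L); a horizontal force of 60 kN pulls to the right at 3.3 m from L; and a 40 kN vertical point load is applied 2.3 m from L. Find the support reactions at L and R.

Resultant of the distributed load: 53.69 × 1.5 = 80.535 kN at 1.15 m from L.
Moments about L: R_y·4.4 − (53.69·1.5)·1.15 − 40·2.3 = 0 → R_y = 184.61525/4.4 = 41.958 ≈ 41.96 kN.
ΣF_y = 0: L_y + 41.958 − 53.69·1.5 − 40 = 0 → L_y = 78.58 kN.
ΣF_x = 0: L_x + 60 = 0 → L_x = -60.00 kN.

L_x = -60.00 kN, L_y = 78.58 kN, R_y = 41.96 kN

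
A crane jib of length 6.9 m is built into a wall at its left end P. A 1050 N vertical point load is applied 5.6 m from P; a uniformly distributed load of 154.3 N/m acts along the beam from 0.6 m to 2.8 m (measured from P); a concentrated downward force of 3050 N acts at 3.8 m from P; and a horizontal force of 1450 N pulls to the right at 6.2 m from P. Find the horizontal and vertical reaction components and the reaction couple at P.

P_x = -1450 N, P_y = 4439 N, M_P = 18050 N·m

Resultant of the distributed load: 154.3 × 2.2 = 339.46 N at 1.7 m from P.
ΣF_x = 0: P_x + 1450 = 0 → P_x = -1450 N.
ΣF_y = 0: P_y − 1050 − 154.3·2.2 − 3050 = 0 → P_y = 4439 N.
ΣM about P: M_P − 1050·5.6 − (154.3·2.2)·1.7 − 3050·3.8 = 0 → M_P = 18050 N·m.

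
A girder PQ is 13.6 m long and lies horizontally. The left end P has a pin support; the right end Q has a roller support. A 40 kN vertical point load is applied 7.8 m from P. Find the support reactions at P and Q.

P_x = 0, P_y = 17.06 kN, Q_y = 22.94 kN

ΣM about P: Q_y·13.6 − 40·7.8 = 0 → Q_y = 312/13.6 = 22.9412 ≈ 22.94 kN.
ΣF_y = 0: P_y + 22.9412 − 40 = 0 → P_y = 17.06 kN.
ΣF_x = 0: no horizontal applied forces, so P_x = 0.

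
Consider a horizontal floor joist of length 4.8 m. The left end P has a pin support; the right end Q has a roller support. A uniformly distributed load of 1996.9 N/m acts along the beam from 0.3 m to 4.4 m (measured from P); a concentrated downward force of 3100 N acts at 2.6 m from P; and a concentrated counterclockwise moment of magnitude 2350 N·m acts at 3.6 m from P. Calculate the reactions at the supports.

P_x = 0, P_y = 6089 N, Q_y = 5198 N

Resultant of the distributed load: 1996.9 × 4.1 = 8187.29 N at 2.35 m from P.
Moments about P: Q_y·4.8 − (1996.9·4.1)·2.35 − 3100·2.6 + 2350 = 0 → Q_y = 24950.1315/4.8 = 5197.94 ≈ 5198 N.
ΣF_y = 0: P_y + 5197.94 − 1996.9·4.1 − 3100 = 0 → P_y = 6089 N.
ΣF_x = 0: no horizontal applied forces, so P_x = 0.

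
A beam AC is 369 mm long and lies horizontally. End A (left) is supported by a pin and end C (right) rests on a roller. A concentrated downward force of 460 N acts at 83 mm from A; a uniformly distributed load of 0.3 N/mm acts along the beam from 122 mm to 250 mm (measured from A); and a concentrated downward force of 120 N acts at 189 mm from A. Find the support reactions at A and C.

A_x = 0, A_y = 434.1 N, C_y = 184.3 N

Resultant of the distributed load: 0.3 × 128 = 38.4 N at 186 mm from A.
Taking moments about A: C_y·369 − 460·83 − (0.3·128)·186 − 120·189 = 0 → C_y = 68002.4/369 = 184.288 ≈ 184.3 N.
ΣF_y = 0: A_y + 184.288 − 460 − 0.3·128 − 120 = 0 → A_y = 434.1 N.
ΣF_x = 0: no horizontal applied forces, so A_x = 0.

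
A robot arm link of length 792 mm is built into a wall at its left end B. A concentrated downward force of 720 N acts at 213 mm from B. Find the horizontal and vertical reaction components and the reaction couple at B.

B_x = 0, B_y = 720.0 N, M_B = 153400 N·mm

ΣF_x = 0: B_x = 0.
ΣF_y = 0: B_y − 720 = 0 → B_y = 720.0 N.
ΣM about B: M_B − 720·213 = 0 → M_B = 153400 N·mm.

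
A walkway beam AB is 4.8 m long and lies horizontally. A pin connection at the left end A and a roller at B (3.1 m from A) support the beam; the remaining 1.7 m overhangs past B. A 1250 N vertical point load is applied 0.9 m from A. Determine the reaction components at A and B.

A_x = 0, A_y = 887.1 N, B_y = 362.9 N

Taking moments about A: B_y·3.1 − 1250·0.9 = 0 → B_y = 1125/3.1 = 362.903 ≈ 362.9 N.
ΣF_y = 0: A_y + 362.903 − 1250 = 0 → A_y = 887.1 N.
ΣF_x = 0: no horizontal applied forces, so A_x = 0.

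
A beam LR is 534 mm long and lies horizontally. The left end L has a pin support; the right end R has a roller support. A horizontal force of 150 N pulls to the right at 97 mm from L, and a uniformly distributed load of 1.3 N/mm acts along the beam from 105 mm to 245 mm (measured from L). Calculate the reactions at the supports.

L_x = -150.0 N, L_y = 122.4 N, R_y = 59.64 N

Resultant of the distributed load: 1.3 × 140 = 182 N at 175 mm from L.
Moments about L: R_y·534 − (1.3·140)·175 = 0 → R_y = 31850/534 = 59.6442 ≈ 59.64 N.
ΣF_y = 0: L_y + 59.6442 − 1.3·140 = 0 → L_y = 122.4 N.
ΣF_x = 0: L_x + 150 = 0 → L_x = -150.0 N.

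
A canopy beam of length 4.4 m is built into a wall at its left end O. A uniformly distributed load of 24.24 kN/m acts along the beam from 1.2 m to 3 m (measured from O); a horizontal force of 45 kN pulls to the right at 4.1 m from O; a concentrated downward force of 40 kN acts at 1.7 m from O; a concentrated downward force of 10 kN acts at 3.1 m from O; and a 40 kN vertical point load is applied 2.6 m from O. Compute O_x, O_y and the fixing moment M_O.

O_x = -45.00 kN, O_y = 133.6 kN, M_O = 294.6 kN·m

Resultant of the distributed load: 24.24 × 1.8 = 43.632 kN at 2.1 m from O.
ΣF_x = 0: O_x + 45 = 0 → O_x = -45.00 kN.
ΣF_y = 0: O_y − 24.24·1.8 − 40 − 10 − 40 = 0 → O_y = 133.6 kN.
ΣM about O: M_O − (24.24·1.8)·2.1 − 40·1.7 − 10·3.1 − 40·2.6 = 0 → M_O = 294.6 kN·m.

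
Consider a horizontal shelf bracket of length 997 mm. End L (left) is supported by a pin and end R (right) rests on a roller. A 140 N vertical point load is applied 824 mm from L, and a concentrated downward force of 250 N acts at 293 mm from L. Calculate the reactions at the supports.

L_x = 0, L_y = 200.8 N, R_y = 189.2 N

Taking moments about L: R_y·997 − 140·824 − 250·293 = 0 → R_y = 188610/997 = 189.178 ≈ 189.2 N.
ΣF_y = 0: L_y + 189.178 − 140 − 250 = 0 → L_y = 200.8 N.
ΣF_x = 0: no horizontal applied forces, so L_x = 0.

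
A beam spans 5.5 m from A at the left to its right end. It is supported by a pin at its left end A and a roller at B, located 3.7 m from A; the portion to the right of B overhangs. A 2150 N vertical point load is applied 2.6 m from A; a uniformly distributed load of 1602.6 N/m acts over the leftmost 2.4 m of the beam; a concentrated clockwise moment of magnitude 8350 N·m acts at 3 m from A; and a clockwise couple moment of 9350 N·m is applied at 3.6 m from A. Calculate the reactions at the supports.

Resultant of the distributed load: 1602.6 × 2.4 = 3846.24 N at 1.2 m from A.
Taking moments about A: B_y·3.7 − 2150·2.6 − (1602.6·2.4)·1.2 − 8350 − 9350 = 0 → B_y = 27905.488/3.7 = 7542.02 ≈ 7542 N.
ΣF_y = 0: A_y + 7542.02 − 2150 − 1602.6·2.4 = 0 → A_y = -1546 N.
ΣF_x = 0: no horizontal applied forces, so A_x = 0.

A_x = 0, A_y = -1546 N, B_y = 7542 N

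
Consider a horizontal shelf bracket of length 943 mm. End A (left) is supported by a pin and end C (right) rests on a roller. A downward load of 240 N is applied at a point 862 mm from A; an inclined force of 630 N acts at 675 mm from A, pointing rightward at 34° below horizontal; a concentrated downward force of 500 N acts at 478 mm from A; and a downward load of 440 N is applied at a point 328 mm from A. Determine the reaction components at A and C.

Moments about A: C_y·943 − 240·862 − 630·sin34°·675 − 500·478 − 440·328 = 0 → C_y = 827997/943 = 878.046 ≈ 878.0 N.
ΣF_y = 0: A_y + 878.046 − 240 − 630·sin34° − 500 − 440 = 0 → A_y = 654.2 N.
ΣF_x = 0: A_x + 630·cos34° = 0 → A_x = -522.3 N.

A_x = -522.3 N, A_y = 654.2 N, C_y = 878.0 N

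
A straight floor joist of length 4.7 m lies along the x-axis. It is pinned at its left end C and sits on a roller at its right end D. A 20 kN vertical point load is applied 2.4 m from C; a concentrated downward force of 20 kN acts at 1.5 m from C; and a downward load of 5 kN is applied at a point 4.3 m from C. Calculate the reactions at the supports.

ΣM about C: D_y·4.7 − 20·2.4 − 20·1.5 − 5·4.3 = 0 → D_y = 99.5/4.7 = 21.1702 ≈ 21.17 kN.
ΣF_y = 0: C_y + 21.1702 − 20 − 20 − 5 = 0 → C_y = 23.83 kN.
ΣF_x = 0: no horizontal applied forces, so C_x = 0.

C_x = 0, C_y = 23.83 kN, D_y = 21.17 kN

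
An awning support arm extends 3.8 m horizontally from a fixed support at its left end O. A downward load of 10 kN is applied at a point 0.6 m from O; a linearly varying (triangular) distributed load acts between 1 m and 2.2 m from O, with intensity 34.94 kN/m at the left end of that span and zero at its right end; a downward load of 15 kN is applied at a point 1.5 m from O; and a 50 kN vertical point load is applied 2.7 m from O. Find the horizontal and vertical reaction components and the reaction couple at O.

Resultant of the triangular load: ½ × 34.94 × 1.2 = 20.964 kN, acting at 1.4 m from O (one-third of the span from the peak).
ΣF_x = 0: O_x = 0.
ΣF_y = 0: O_y − 10 − ½·34.94·1.2 − 15 − 50 = 0 → O_y = 95.96 kN.
ΣM about O: M_O − 10·0.6 − (½·34.94·1.2)·1.4 − 15·1.5 − 50·2.7 = 0 → M_O = 192.8 kN·m.

O_x = 0, O_y = 95.96 kN, M_O = 192.8 kN·m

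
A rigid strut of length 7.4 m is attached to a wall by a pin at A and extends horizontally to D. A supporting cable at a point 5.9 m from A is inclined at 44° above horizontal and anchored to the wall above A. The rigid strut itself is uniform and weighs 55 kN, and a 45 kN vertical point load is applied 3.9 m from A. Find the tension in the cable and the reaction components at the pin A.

T = 92.47 kN, A_x = 66.52 kN, A_y = 35.76 kN

ΣM about A: T·sin44°·5.9 − 55·3.7 − 45·3.9 = 0 → T = 379/(5.9·0.694658) = 92.4733 ≈ 92.47 kN.
ΣF_x = 0: A_x − T·cos44° = 0 → A_x = 92.4733 × 0.71934 = 66.52 kN.
ΣF_y = 0: A_y + T·sin44° − 55 − 45 = 0 → A_y = 100 − 92.4733 × 0.694658 = 35.76 kN.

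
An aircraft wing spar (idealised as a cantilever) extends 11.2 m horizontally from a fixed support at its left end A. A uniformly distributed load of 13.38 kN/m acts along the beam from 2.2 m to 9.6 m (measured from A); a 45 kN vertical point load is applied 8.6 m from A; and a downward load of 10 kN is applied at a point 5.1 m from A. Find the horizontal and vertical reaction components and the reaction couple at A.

Resultant of the distributed load: 13.38 × 7.4 = 99.012 kN at 5.9 m from A.
ΣF_x = 0: A_x = 0.
ΣF_y = 0: A_y − 13.38·7.4 − 45 − 10 = 0 → A_y = 154.0 kN.
ΣM about A: M_A − (13.38·7.4)·5.9 − 45·8.6 − 10·5.1 = 0 → M_A = 1022 kN·m.

A_x = 0, A_y = 154.0 kN, M_A = 1022 kN·m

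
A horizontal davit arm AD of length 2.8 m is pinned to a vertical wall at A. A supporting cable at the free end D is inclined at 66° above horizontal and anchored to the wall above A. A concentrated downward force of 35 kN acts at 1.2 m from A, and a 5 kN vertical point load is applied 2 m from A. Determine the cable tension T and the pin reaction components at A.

T = 20.33 kN, A_x = 8.269 kN, A_y = 21.43 kN

ΣM about A: T·sin66°·2.8 − 35·1.2 − 5·2 = 0 → T = 52/(2.8·0.913545) = 20.329 ≈ 20.33 kN.
ΣF_x = 0: A_x − T·cos66° = 0 → A_x = 20.329 × 0.406737 = 8.269 kN.
ΣF_y = 0: A_y + T·sin66° − 35 − 5 = 0 → A_y = 40 − 20.329 × 0.913545 = 21.43 kN.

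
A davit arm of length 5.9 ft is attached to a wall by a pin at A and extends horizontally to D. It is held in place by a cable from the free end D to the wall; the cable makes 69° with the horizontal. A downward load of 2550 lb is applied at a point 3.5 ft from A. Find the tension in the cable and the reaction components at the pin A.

ΣM about A: T·sin69°·5.9 − 2550·3.5 = 0 → T = 8925/(5.9·0.93358) = 1620.33 ≈ 1620 lb.
ΣF_x = 0: A_x − T·cos69° = 0 → A_x = 1620.33 × 0.358368 = 580.7 lb.
ΣF_y = 0: A_y + T·sin69° − 2550 = 0 → A_y = 2550 − 1620.33 × 0.93358 = 1037 lb.

T = 1620 lb, A_x = 580.7 lb, A_y = 1037 lb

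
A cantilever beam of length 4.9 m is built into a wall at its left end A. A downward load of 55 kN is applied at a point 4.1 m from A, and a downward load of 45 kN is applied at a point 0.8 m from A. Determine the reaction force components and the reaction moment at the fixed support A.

A_x = 0, A_y = 100.0 kN, M_A = 261.5 kN·m

ΣF_x = 0: A_x = 0.
ΣF_y = 0: A_y − 55 − 45 = 0 → A_y = 100.0 kN.
ΣM about A: M_A − 55·4.1 − 45·0.8 = 0 → M_A = 261.5 kN·m.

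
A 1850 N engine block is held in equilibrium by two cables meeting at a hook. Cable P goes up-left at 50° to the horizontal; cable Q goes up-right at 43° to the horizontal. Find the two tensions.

T_P = 1355 N, T_Q = 1191 N

ΣF_x = 0: −T_P·cos50° + T_Q·cos43° = 0 → T_Q = 0.878901·T_P.
ΣF_y = 0: T_P·sin50° + T_Q·sin43° = 1850.
Substitute: T_P·(0.766044 + 0.878901·0.681998) = 1850 → T_P = 1354.86 ≈ 1355 N.
Then T_Q = 0.878901 × 1354.86 = 1191 N.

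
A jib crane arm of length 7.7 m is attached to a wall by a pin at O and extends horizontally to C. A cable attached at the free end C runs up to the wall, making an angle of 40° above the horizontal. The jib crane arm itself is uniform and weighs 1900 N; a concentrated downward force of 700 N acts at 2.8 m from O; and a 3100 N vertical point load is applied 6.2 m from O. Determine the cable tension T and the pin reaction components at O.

T = 5757 N, O_x = 4410 N, O_y = 1999 N

ΣM about O: T·sin40°·7.7 − 1900·3.85 − 700·2.8 − 3100·6.2 = 0 → T = 28495/(7.7·0.642788) = 5757.18 ≈ 5757 N.
ΣF_x = 0: O_x − T·cos40° = 0 → O_x = 5757.18 × 0.766044 = 4410 N.
ΣF_y = 0: O_y + T·sin40° − 1900 − 700 − 3100 = 0 → O_y = 5700 − 5757.18 × 0.642788 = 1999 N.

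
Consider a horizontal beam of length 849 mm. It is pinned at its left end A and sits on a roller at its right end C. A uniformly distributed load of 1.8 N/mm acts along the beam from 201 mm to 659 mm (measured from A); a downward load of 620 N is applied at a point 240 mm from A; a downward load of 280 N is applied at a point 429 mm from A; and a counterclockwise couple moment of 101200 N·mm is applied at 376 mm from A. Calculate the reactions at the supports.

Resultant of the distributed load: 1.8 × 458 = 824.4 N at 430 mm from A.
ΣM about A: C_y·849 − (1.8·458)·430 − 620·240 − 280·429 + 101200 = 0 → C_y = 522212/849 = 615.091 ≈ 615.1 N.
ΣF_y = 0: A_y + 615.091 − 1.8·458 − 620 − 280 = 0 → A_y = 1109 N.
ΣF_x = 0: no horizontal applied forces, so A_x = 0.

A_x = 0, A_y = 1109 N, C_y = 615.1 N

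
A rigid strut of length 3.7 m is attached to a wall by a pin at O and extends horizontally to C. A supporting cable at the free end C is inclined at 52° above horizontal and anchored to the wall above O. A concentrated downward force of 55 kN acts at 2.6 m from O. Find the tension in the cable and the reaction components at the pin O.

T = 49.05 kN, O_x = 30.20 kN, O_y = 16.35 kN

ΣM about O: T·sin52°·3.7 − 55·2.6 = 0 → T = 143/(3.7·0.788011) = 49.0458 ≈ 49.05 kN.
ΣF_x = 0: O_x − T·cos52° = 0 → O_x = 49.0458 × 0.615661 = 30.20 kN.
ΣF_y = 0: O_y + T·sin52° − 55 = 0 → O_y = 55 − 49.0458 × 0.788011 = 16.35 kN.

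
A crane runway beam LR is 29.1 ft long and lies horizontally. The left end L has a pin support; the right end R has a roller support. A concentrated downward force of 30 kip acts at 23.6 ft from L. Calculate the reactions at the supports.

ΣM about L: R_y·29.1 − 30·23.6 = 0 → R_y = 708/29.1 = 24.3299 ≈ 24.33 kip.
ΣF_y = 0: L_y + 24.3299 − 30 = 0 → L_y = 5.670 kip.
ΣF_x = 0: no horizontal applied forces, so L_x = 0.

L_x = 0, L_y = 5.670 kip, R_y = 24.33 kip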